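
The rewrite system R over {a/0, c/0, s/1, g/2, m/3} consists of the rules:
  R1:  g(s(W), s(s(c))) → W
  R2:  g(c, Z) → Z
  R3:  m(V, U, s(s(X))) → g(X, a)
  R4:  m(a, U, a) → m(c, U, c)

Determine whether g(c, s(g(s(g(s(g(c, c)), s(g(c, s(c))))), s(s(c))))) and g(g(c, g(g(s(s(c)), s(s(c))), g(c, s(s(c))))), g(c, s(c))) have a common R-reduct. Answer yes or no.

Reduce t₁ = g(c, s(g(s(g(s(g(c, c)), s(g(c, s(c))))), s(s(c))))):
1. g(c, s(g(s(g(s(g(c, c)), s(g(c, s(c))))), s(s(c)))))  →  s(g(s(g(s(g(c, c)), s(g(c, s(c))))), s(s(c))))   [R2 at ε]
2. s(g(s(g(s(g(c, c)), s(g(c, s(c))))), s(s(c))))  →  s(g(s(g(c, c)), s(g(c, s(c)))))   [R1 at 1]
3. s(g(s(g(c, c)), s(g(c, s(c)))))  →  s(g(s(c), s(g(c, s(c)))))   [R2 at 1.1.1]
4. s(g(s(c), s(g(c, s(c)))))  →  s(g(s(c), s(s(c))))   [R2 at 1.2.1]
5. s(g(s(c), s(s(c))))  →  s(c)   [R1 at 1]

Reduce t₂ = g(g(c, g(g(s(s(c)), s(s(c))), g(c, s(s(c))))), g(c, s(c))):
1. g(g(c, g(g(s(s(c)), s(s(c))), g(c, s(s(c))))), g(c, s(c)))  →  g(g(g(s(s(c)), s(s(c))), g(c, s(s(c)))), g(c, s(c)))   [R2 at 1]
2. g(g(g(s(s(c)), s(s(c))), g(c, s(s(c)))), g(c, s(c)))  →  g(g(s(c), g(c, s(s(c)))), g(c, s(c)))   [R1 at 1.1]
3. g(g(s(c), g(c, s(s(c)))), g(c, s(c)))  →  g(g(s(c), s(s(c))), g(c, s(c)))   [R2 at 1.2]
4. g(g(s(c), s(s(c))), g(c, s(c)))  →  g(c, g(c, s(c)))   [R1 at 1]
5. g(c, g(c, s(c)))  →  g(c, s(c))   [R2 at ε]
6. g(c, s(c))  →  s(c)   [R2 at ε]

yes — NF(t₁) = s(c), NF(t₂) = s(c)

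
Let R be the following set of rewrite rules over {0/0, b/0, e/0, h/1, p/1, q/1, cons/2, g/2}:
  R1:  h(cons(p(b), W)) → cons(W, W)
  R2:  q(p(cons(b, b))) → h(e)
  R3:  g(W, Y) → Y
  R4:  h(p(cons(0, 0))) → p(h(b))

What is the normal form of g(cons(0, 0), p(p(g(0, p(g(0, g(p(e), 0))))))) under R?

1. g(cons(0, 0), p(p(g(0, p(g(0, g(p(e), 0)))))))  →  p(p(g(0, p(g(0, g(p(e), 0))))))   [R3 at ε]
2. p(p(g(0, p(g(0, g(p(e), 0))))))  →  p(p(p(g(0, g(p(e), 0)))))   [R3 at 1.1]
3. p(p(p(g(0, g(p(e), 0)))))  →  p(p(p(g(p(e), 0))))   [R3 at 1.1.1]
4. p(p(p(g(p(e), 0))))  →  p(p(p(0)))   [R3 at 1.1.1]

p(p(p(0)))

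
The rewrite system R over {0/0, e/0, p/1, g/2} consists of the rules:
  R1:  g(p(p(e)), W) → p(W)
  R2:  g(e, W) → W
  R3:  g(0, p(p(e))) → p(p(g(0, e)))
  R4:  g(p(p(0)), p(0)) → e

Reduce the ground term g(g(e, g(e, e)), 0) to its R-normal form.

0

1. g(g(e, g(e, e)), 0)  →  g(g(e, e), 0)   [R2 at 1]
2. g(g(e, e), 0)  →  g(e, 0)   [R2 at 1]
3. g(e, 0)  →  0   [R2 at ε]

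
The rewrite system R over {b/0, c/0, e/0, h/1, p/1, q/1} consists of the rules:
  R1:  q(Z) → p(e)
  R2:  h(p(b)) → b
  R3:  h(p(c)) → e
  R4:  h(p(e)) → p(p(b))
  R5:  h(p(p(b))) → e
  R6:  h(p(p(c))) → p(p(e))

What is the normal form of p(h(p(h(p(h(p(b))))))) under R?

p(b)

1. p(h(p(h(p(h(p(b)))))))  →  p(h(p(h(p(b)))))   [R2 at 1.1.1.1.1]
2. p(h(p(h(p(b)))))  →  p(h(p(b)))   [R2 at 1.1.1]
3. p(h(p(b)))  →  p(b)   [R2 at 1]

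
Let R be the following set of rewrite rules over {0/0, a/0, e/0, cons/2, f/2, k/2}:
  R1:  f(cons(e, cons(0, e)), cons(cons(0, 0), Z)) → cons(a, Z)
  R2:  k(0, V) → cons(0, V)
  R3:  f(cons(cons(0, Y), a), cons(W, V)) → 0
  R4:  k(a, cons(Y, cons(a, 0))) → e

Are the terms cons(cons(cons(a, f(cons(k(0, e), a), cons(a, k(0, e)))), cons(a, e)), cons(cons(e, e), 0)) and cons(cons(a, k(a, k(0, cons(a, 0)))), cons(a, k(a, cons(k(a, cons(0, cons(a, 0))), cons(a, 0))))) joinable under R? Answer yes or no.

Reduce t₁ = cons(cons(cons(a, f(cons(k(0, e), a), cons(a, k(0, e)))), cons(a, e)), cons(cons(e, e), 0)):
1. cons(cons(cons(a, f(cons(k(0, e), a), cons(a, k(0, e)))), cons(a, e)), cons(cons(e, e), 0))  →  cons(cons(cons(a, f(cons(cons(0, e), a), cons(a, k(0, e)))), cons(a, e)), cons(cons(e, e), 0))   [R2 at 1.1.2.1.1]
2. cons(cons(cons(a, f(cons(cons(0, e), a), cons(a, k(0, e)))), cons(a, e)), cons(cons(e, e), 0))  →  cons(cons(cons(a, 0), cons(a, e)), cons(cons(e, e), 0))   [R3 at 1.1.2]

Reduce t₂ = cons(cons(a, k(a, k(0, cons(a, 0)))), cons(a, k(a, cons(k(a, cons(0, cons(a, 0))), cons(a, 0))))):
1. cons(cons(a, k(a, k(0, cons(a, 0)))), cons(a, k(a, cons(k(a, cons(0, cons(a, 0))), cons(a, 0)))))  →  cons(cons(a, k(a, cons(0, cons(a, 0)))), cons(a, k(a, cons(k(a, cons(0, cons(a, 0))), cons(a, 0)))))   [R2 at 1.2.2]
2. cons(cons(a, k(a, cons(0, cons(a, 0)))), cons(a, k(a, cons(k(a, cons(0, cons(a, 0))), cons(a, 0)))))  →  cons(cons(a, e), cons(a, k(a, cons(k(a, cons(0, cons(a, 0))), cons(a, 0)))))   [R4 at 1.2]
3. cons(cons(a, e), cons(a, k(a, cons(k(a, cons(0, cons(a, 0))), cons(a, 0)))))  →  cons(cons(a, e), cons(a, e))   [R4 at 2.2]

no — NF(t₁) = cons(cons(cons(a, 0), cons(a, e)), cons(cons(e, e), 0)), NF(t₂) = cons(cons(a, e), cons(a, e))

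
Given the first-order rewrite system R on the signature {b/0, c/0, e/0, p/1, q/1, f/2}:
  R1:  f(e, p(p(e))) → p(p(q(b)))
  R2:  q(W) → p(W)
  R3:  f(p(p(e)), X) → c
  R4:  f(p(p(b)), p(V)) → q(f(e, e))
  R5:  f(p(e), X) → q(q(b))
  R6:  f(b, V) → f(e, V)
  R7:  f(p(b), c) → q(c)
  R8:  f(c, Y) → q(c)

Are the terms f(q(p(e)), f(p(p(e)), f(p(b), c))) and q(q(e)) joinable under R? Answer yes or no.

Reduce t₁ = f(q(p(e)), f(p(p(e)), f(p(b), c))):
1. f(q(p(e)), f(p(p(e)), f(p(b), c)))  →  f(p(p(e)), f(p(p(e)), f(p(b), c)))   [R2 at 1]
2. f(p(p(e)), f(p(p(e)), f(p(b), c)))  →  c   [R3 at ε]

Reduce t₂ = q(q(e)):
1. q(q(e))  →  p(q(e))   [R2 at ε]
2. p(q(e))  →  p(p(e))   [R2 at 1]

no — NF(t₁) = c, NF(t₂) = p(p(e))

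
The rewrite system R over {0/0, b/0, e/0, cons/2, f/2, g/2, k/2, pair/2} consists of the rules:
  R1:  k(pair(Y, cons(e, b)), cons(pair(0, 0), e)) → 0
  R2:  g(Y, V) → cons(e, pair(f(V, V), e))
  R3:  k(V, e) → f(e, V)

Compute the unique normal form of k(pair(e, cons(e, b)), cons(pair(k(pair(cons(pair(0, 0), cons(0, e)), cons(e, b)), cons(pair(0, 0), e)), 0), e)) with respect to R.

0

1. k(pair(e, cons(e, b)), cons(pair(k(pair(cons(pair(0, 0), cons(0, e)), cons(e, b)), cons(pair(0, 0), e)), 0), e))  →  k(pair(e, cons(e, b)), cons(pair(0, 0), e))   [R1 at 2.1.1]
2. k(pair(e, cons(e, b)), cons(pair(0, 0), e))  →  0   [R1 at ε]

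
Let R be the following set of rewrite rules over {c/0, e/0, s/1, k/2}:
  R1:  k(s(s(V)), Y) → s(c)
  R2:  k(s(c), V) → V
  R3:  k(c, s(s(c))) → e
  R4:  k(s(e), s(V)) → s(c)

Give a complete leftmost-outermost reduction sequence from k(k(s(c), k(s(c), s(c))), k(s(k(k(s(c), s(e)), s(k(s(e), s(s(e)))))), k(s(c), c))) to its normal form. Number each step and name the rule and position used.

1. k(k(s(c), k(s(c), s(c))), k(s(k(k(s(c), s(e)), s(k(s(e), s(s(e)))))), k(s(c), c)))  →  k(k(s(c), s(c)), k(s(k(k(s(c), s(e)), s(k(s(e), s(s(e)))))), k(s(c), c)))   [R2 at 1]
2. k(k(s(c), s(c)), k(s(k(k(s(c), s(e)), s(k(s(e), s(s(e)))))), k(s(c), c)))  →  k(s(c), k(s(k(k(s(c), s(e)), s(k(s(e), s(s(e)))))), k(s(c), c)))   [R2 at 1]
3. k(s(c), k(s(k(k(s(c), s(e)), s(k(s(e), s(s(e)))))), k(s(c), c)))  →  k(s(k(k(s(c), s(e)), s(k(s(e), s(s(e)))))), k(s(c), c))   [R2 at ε]
4. k(s(k(k(s(c), s(e)), s(k(s(e), s(s(e)))))), k(s(c), c))  →  k(s(k(s(e), s(k(s(e), s(s(e)))))), k(s(c), c))   [R2 at 1.1.1]
5. k(s(k(s(e), s(k(s(e), s(s(e)))))), k(s(c), c))  →  k(s(s(c)), k(s(c), c))   [R4 at 1.1]
6. k(s(s(c)), k(s(c), c))  →  s(c)   [R1 at ε]

s(c)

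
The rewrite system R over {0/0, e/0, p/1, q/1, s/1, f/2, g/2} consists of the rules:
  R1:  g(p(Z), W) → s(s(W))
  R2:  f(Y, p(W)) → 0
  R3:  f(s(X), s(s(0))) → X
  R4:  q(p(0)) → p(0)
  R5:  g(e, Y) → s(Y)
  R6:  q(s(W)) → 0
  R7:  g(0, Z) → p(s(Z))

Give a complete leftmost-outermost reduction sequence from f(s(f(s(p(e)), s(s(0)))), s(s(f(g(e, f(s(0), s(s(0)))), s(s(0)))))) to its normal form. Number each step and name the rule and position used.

1. f(s(f(s(p(e)), s(s(0)))), s(s(f(g(e, f(s(0), s(s(0)))), s(s(0))))))  →  f(s(p(e)), s(s(f(g(e, f(s(0), s(s(0)))), s(s(0))))))   [R3 at 1.1]
2. f(s(p(e)), s(s(f(g(e, f(s(0), s(s(0)))), s(s(0))))))  →  f(s(p(e)), s(s(f(s(f(s(0), s(s(0)))), s(s(0))))))   [R5 at 2.1.1.1]
3. f(s(p(e)), s(s(f(s(f(s(0), s(s(0)))), s(s(0))))))  →  f(s(p(e)), s(s(f(s(0), s(s(0))))))   [R3 at 2.1.1]
4. f(s(p(e)), s(s(f(s(0), s(s(0))))))  →  f(s(p(e)), s(s(0)))   [R3 at 2.1.1]
5. f(s(p(e)), s(s(0)))  →  p(e)   [R3 at ε]

p(e)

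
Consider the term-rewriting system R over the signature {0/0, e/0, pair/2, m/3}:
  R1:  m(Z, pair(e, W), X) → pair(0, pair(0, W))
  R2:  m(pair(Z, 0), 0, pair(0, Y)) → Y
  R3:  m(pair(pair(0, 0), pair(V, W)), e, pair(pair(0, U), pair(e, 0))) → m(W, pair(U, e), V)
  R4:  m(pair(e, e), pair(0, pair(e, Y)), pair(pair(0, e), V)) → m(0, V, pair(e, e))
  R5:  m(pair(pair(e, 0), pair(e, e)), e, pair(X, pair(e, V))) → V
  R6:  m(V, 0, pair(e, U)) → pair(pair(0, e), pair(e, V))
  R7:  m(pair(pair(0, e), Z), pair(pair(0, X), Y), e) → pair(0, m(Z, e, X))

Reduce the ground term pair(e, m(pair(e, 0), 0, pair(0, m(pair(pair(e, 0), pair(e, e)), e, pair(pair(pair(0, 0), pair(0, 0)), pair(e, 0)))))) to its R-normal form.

1. pair(e, m(pair(e, 0), 0, pair(0, m(pair(pair(e, 0), pair(e, e)), e, pair(pair(pair(0, 0), pair(0, 0)), pair(e, 0))))))  →  pair(e, m(pair(pair(e, 0), pair(e, e)), e, pair(pair(pair(0, 0), pair(0, 0)), pair(e, 0))))   [R2 at 2]
2. pair(e, m(pair(pair(e, 0), pair(e, e)), e, pair(pair(pair(0, 0), pair(0, 0)), pair(e, 0))))  →  pair(e, 0)   [R5 at 2]

pair(e, 0)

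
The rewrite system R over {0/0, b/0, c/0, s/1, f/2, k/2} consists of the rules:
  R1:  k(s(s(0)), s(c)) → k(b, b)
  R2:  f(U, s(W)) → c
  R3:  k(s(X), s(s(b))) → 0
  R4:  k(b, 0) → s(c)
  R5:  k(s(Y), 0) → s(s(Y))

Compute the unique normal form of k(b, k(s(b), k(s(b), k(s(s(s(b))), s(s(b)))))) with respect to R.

1. k(b, k(s(b), k(s(b), k(s(s(s(b))), s(s(b))))))  →  k(b, k(s(b), k(s(b), 0)))   [R3 at 2.2.2]
2. k(b, k(s(b), k(s(b), 0)))  →  k(b, k(s(b), s(s(b))))   [R5 at 2.2]
3. k(b, k(s(b), s(s(b))))  →  k(b, 0)   [R3 at 2]
4. k(b, 0)  →  s(c)   [R4 at ε]

s(c)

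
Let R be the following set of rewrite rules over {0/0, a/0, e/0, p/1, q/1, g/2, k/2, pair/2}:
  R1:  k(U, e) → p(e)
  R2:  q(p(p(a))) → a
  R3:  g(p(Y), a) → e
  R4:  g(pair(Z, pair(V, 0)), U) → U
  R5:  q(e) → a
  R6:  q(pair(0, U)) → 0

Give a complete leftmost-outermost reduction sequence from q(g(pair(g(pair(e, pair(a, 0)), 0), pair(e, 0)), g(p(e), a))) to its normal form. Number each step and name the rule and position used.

1. q(g(pair(g(pair(e, pair(a, 0)), 0), pair(e, 0)), g(p(e), a)))  →  q(g(p(e), a))   [R4 at 1]
2. q(g(p(e), a))  →  q(e)   [R3 at 1]
3. q(e)  →  a   [R5 at ε]

a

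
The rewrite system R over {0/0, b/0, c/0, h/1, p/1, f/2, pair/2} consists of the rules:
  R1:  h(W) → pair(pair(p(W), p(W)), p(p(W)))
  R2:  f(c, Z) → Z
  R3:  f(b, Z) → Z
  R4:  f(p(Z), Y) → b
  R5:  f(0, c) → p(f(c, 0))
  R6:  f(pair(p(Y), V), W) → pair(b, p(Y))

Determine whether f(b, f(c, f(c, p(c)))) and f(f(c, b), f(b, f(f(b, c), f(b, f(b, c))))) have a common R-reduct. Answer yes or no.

no — NF(t₁) = p(c), NF(t₂) = c

Reduce t₁ = f(b, f(c, f(c, p(c)))):
1. f(b, f(c, f(c, p(c))))  →  f(c, f(c, p(c)))   [R3 at ε]
2. f(c, f(c, p(c)))  →  f(c, p(c))   [R2 at ε]
3. f(c, p(c))  →  p(c)   [R2 at ε]

Reduce t₂ = f(f(c, b), f(b, f(f(b, c), f(b, f(b, c))))):
1. f(f(c, b), f(b, f(f(b, c), f(b, f(b, c)))))  →  f(b, f(b, f(f(b, c), f(b, f(b, c)))))   [R2 at 1]
2. f(b, f(b, f(f(b, c), f(b, f(b, c)))))  →  f(b, f(f(b, c), f(b, f(b, c))))   [R3 at ε]
3. f(b, f(f(b, c), f(b, f(b, c))))  →  f(f(b, c), f(b, f(b, c)))   [R3 at ε]
4. f(f(b, c), f(b, f(b, c)))  →  f(c, f(b, f(b, c)))   [R3 at 1]
5. f(c, f(b, f(b, c)))  →  f(b, f(b, c))   [R2 at ε]
6. f(b, f(b, c))  →  f(b, c)   [R3 at ε]
7. f(b, c)  →  c   [R3 at ε]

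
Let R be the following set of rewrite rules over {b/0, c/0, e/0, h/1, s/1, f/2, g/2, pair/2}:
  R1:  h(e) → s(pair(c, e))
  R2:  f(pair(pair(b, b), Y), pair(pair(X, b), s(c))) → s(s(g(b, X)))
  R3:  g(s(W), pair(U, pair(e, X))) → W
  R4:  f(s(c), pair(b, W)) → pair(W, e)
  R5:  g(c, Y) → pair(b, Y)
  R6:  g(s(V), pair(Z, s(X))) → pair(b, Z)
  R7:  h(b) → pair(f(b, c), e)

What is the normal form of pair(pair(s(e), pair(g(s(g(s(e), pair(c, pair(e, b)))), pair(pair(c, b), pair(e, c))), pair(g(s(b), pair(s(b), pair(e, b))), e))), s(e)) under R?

pair(pair(s(e), pair(e, pair(b, e))), s(e))

1. pair(pair(s(e), pair(g(s(g(s(e), pair(c, pair(e, b)))), pair(pair(c, b), pair(e, c))), pair(g(s(b), pair(s(b), pair(e, b))), e))), s(e))  →  pair(pair(s(e), pair(g(s(e), pair(c, pair(e, b))), pair(g(s(b), pair(s(b), pair(e, b))), e))), s(e))   [R3 at 1.2.1]
2. pair(pair(s(e), pair(g(s(e), pair(c, pair(e, b))), pair(g(s(b), pair(s(b), pair(e, b))), e))), s(e))  →  pair(pair(s(e), pair(e, pair(g(s(b), pair(s(b), pair(e, b))), e))), s(e))   [R3 at 1.2.1]
3. pair(pair(s(e), pair(e, pair(g(s(b), pair(s(b), pair(e, b))), e))), s(e))  →  pair(pair(s(e), pair(e, pair(b, e))), s(e))   [R3 at 1.2.2.1]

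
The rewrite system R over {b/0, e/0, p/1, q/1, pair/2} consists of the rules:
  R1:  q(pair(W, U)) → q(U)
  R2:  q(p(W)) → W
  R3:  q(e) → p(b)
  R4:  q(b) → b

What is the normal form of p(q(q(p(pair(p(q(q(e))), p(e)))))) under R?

1. p(q(q(p(pair(p(q(q(e))), p(e))))))  →  p(q(pair(p(q(q(e))), p(e))))   [R2 at 1.1]
2. p(q(pair(p(q(q(e))), p(e))))  →  p(q(p(e)))   [R1 at 1]
3. p(q(p(e)))  →  p(e)   [R2 at 1]

p(e)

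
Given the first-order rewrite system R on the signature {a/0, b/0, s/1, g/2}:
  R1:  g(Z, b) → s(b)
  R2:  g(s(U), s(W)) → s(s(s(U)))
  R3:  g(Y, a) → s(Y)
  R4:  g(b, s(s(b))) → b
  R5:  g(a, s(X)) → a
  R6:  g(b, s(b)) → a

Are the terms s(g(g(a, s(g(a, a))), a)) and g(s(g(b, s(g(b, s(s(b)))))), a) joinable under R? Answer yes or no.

Reduce t₁ = s(g(g(a, s(g(a, a))), a)):
1. s(g(g(a, s(g(a, a))), a))  →  s(s(g(a, s(g(a, a)))))   [R3 at 1]
2. s(s(g(a, s(g(a, a)))))  →  s(s(a))   [R5 at 1.1]

Reduce t₂ = g(s(g(b, s(g(b, s(s(b)))))), a):
1. g(s(g(b, s(g(b, s(s(b)))))), a)  →  s(s(g(b, s(g(b, s(s(b)))))))   [R3 at ε]
2. s(s(g(b, s(g(b, s(s(b)))))))  →  s(s(g(b, s(b))))   [R4 at 1.1.2.1]
3. s(s(g(b, s(b))))  →  s(s(a))   [R6 at 1.1]

yes — NF(t₁) = s(s(a)), NF(t₂) = s(s(a))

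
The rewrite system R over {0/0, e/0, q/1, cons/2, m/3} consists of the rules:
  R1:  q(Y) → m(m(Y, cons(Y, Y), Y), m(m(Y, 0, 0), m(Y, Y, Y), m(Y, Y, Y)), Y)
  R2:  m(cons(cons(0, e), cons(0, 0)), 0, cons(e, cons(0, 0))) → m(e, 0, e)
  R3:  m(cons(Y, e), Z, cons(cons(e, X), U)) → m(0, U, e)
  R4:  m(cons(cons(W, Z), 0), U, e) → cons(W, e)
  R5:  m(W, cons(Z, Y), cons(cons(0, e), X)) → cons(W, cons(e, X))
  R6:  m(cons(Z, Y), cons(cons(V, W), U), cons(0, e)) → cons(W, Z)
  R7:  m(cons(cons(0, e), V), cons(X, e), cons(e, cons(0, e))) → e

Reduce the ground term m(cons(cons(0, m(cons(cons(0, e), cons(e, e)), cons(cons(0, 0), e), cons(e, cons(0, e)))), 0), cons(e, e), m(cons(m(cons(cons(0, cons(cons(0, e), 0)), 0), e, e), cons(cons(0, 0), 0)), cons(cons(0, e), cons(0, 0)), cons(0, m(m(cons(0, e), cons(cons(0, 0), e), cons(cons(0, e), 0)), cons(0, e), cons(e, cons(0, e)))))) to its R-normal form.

1. m(cons(cons(0, m(cons(cons(0, e), cons(e, e)), cons(cons(0, 0), e), cons(e, cons(0, e)))), 0), cons(e, e), m(cons(m(cons(cons(0, cons(cons(0, e), 0)), 0), e, e), cons(cons(0, 0), 0)), cons(cons(0, e), cons(0, 0)), cons(0, m(m(cons(0, e), cons(cons(0, 0), e), cons(cons(0, e), 0)), cons(0, e), cons(e, cons(0, e))))))  →  m(cons(cons(0, e), 0), cons(e, e), m(cons(m(cons(cons(0, cons(cons(0, e), 0)), 0), e, e), cons(cons(0, 0), 0)), cons(cons(0, e), cons(0, 0)), cons(0, m(m(cons(0, e), cons(cons(0, 0), e), cons(cons(0, e), 0)), cons(0, e), cons(e, cons(0, e))))))   [R7 at 1.1.2]
2. m(cons(cons(0, e), 0), cons(e, e), m(cons(m(cons(cons(0, cons(cons(0, e), 0)), 0), e, e), cons(cons(0, 0), 0)), cons(cons(0, e), cons(0, 0)), cons(0, m(m(cons(0, e), cons(cons(0, 0), e), cons(cons(0, e), 0)), cons(0, e), cons(e, cons(0, e))))))  →  m(cons(cons(0, e), 0), cons(e, e), m(cons(cons(0, e), cons(cons(0, 0), 0)), cons(cons(0, e), cons(0, 0)), cons(0, m(m(cons(0, e), cons(cons(0, 0), e), cons(cons(0, e), 0)), cons(0, e), cons(e, cons(0, e))))))   [R4 at 3.1.1]
3. m(cons(cons(0, e), 0), cons(e, e), m(cons(cons(0, e), cons(cons(0, 0), 0)), cons(cons(0, e), cons(0, 0)), cons(0, m(m(cons(0, e), cons(cons(0, 0), e), cons(cons(0, e), 0)), cons(0, e), cons(e, cons(0, e))))))  →  m(cons(cons(0, e), 0), cons(e, e), m(cons(cons(0, e), cons(cons(0, 0), 0)), cons(cons(0, e), cons(0, 0)), cons(0, m(cons(cons(0, e), cons(e, 0)), cons(0, e), cons(e, cons(0, e))))))   [R5 at 3.3.2.1]
4. m(cons(cons(0, e), 0), cons(e, e), m(cons(cons(0, e), cons(cons(0, 0), 0)), cons(cons(0, e), cons(0, 0)), cons(0, m(cons(cons(0, e), cons(e, 0)), cons(0, e), cons(e, cons(0, e))))))  →  m(cons(cons(0, e), 0), cons(e, e), m(cons(cons(0, e), cons(cons(0, 0), 0)), cons(cons(0, e), cons(0, 0)), cons(0, e)))   [R7 at 3.3.2]
5. m(cons(cons(0, e), 0), cons(e, e), m(cons(cons(0, e), cons(cons(0, 0), 0)), cons(cons(0, e), cons(0, 0)), cons(0, e)))  →  m(cons(cons(0, e), 0), cons(e, e), cons(e, cons(0, e)))   [R6 at 3]
6. m(cons(cons(0, e), 0), cons(e, e), cons(e, cons(0, e)))  →  e   [R7 at ε]

e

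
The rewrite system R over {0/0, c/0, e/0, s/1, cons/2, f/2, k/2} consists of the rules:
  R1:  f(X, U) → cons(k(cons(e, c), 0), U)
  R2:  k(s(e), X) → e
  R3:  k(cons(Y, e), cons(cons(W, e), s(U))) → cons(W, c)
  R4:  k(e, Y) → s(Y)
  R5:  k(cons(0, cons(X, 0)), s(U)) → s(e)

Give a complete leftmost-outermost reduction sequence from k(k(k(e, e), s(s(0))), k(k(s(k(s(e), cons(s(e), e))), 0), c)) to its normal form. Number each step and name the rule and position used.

1. k(k(k(e, e), s(s(0))), k(k(s(k(s(e), cons(s(e), e))), 0), c))  →  k(k(s(e), s(s(0))), k(k(s(k(s(e), cons(s(e), e))), 0), c))   [R4 at 1.1]
2. k(k(s(e), s(s(0))), k(k(s(k(s(e), cons(s(e), e))), 0), c))  →  k(e, k(k(s(k(s(e), cons(s(e), e))), 0), c))   [R2 at 1]
3. k(e, k(k(s(k(s(e), cons(s(e), e))), 0), c))  →  s(k(k(s(k(s(e), cons(s(e), e))), 0), c))   [R4 at ε]
4. s(k(k(s(k(s(e), cons(s(e), e))), 0), c))  →  s(k(k(s(e), 0), c))   [R2 at 1.1.1.1]
5. s(k(k(s(e), 0), c))  →  s(k(e, c))   [R2 at 1.1]
6. s(k(e, c))  →  s(s(c))   [R4 at 1]

s(s(c))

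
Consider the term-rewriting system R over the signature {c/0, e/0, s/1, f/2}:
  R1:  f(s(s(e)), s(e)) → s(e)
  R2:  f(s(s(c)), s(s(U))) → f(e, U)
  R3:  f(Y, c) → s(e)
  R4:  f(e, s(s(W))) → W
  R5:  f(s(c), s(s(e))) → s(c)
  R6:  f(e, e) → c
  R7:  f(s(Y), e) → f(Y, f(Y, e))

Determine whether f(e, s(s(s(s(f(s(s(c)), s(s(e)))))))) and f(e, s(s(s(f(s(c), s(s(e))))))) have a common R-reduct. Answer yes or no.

Reduce t₁ = f(e, s(s(s(s(f(s(s(c)), s(s(e)))))))):
1. f(e, s(s(s(s(f(s(s(c)), s(s(e))))))))  →  s(s(f(s(s(c)), s(s(e)))))   [R4 at ε]
2. s(s(f(s(s(c)), s(s(e)))))  →  s(s(f(e, e)))   [R2 at 1.1]
3. s(s(f(e, e)))  →  s(s(c))   [R6 at 1.1]

Reduce t₂ = f(e, s(s(s(f(s(c), s(s(e))))))):
1. f(e, s(s(s(f(s(c), s(s(e)))))))  →  s(f(s(c), s(s(e))))   [R4 at ε]
2. s(f(s(c), s(s(e))))  →  s(s(c))   [R5 at 1]

yes — NF(t₁) = s(s(c)), NF(t₂) = s(s(c))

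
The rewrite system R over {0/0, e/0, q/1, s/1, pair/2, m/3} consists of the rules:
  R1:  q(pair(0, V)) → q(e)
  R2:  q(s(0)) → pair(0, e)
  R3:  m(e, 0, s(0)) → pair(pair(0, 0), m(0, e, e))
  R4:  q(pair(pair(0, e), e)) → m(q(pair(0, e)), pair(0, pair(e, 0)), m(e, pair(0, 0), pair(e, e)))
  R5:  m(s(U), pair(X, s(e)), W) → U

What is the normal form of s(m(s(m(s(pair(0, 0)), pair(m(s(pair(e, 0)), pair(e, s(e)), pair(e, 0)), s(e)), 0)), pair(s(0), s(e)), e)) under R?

1. s(m(s(m(s(pair(0, 0)), pair(m(s(pair(e, 0)), pair(e, s(e)), pair(e, 0)), s(e)), 0)), pair(s(0), s(e)), e))  →  s(m(s(pair(0, 0)), pair(m(s(pair(e, 0)), pair(e, s(e)), pair(e, 0)), s(e)), 0))   [R5 at 1]
2. s(m(s(pair(0, 0)), pair(m(s(pair(e, 0)), pair(e, s(e)), pair(e, 0)), s(e)), 0))  →  s(pair(0, 0))   [R5 at 1]

s(pair(0, 0))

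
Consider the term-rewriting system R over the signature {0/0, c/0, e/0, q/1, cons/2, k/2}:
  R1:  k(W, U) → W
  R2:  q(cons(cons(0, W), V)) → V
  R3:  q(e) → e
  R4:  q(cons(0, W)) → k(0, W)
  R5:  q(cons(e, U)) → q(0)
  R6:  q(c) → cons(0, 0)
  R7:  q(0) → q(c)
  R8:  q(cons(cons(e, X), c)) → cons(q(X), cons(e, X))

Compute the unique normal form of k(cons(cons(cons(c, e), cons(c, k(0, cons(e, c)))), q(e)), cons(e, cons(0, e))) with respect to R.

1. k(cons(cons(cons(c, e), cons(c, k(0, cons(e, c)))), q(e)), cons(e, cons(0, e)))  →  cons(cons(cons(c, e), cons(c, k(0, cons(e, c)))), q(e))   [R1 at ε]
2. cons(cons(cons(c, e), cons(c, k(0, cons(e, c)))), q(e))  →  cons(cons(cons(c, e), cons(c, 0)), q(e))   [R1 at 1.2.2]
3. cons(cons(cons(c, e), cons(c, 0)), q(e))  →  cons(cons(cons(c, e), cons(c, 0)), e)   [R3 at 2]

cons(cons(cons(c, e), cons(c, 0)), e)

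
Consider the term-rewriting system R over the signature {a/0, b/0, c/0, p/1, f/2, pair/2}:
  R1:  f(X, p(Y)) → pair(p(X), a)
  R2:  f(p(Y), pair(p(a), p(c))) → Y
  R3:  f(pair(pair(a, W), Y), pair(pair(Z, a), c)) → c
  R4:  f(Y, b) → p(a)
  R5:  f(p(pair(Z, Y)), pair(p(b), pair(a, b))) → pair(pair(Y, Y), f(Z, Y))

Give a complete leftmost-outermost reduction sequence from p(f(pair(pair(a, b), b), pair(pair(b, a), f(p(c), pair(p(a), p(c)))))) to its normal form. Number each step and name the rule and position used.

1. p(f(pair(pair(a, b), b), pair(pair(b, a), f(p(c), pair(p(a), p(c))))))  →  p(f(pair(pair(a, b), b), pair(pair(b, a), c)))   [R2 at 1.2.2]
2. p(f(pair(pair(a, b), b), pair(pair(b, a), c)))  →  p(c)   [R3 at 1]

p(c)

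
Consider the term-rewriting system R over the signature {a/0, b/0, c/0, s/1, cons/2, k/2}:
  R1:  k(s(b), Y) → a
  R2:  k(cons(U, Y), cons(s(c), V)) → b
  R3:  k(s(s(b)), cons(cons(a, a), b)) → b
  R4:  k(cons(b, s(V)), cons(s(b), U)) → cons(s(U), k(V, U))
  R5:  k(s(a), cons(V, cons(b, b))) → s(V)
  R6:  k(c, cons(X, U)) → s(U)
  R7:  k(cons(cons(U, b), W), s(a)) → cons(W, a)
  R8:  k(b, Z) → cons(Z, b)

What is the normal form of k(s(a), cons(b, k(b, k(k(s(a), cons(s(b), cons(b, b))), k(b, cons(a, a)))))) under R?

s(b)

1. k(s(a), cons(b, k(b, k(k(s(a), cons(s(b), cons(b, b))), k(b, cons(a, a))))))  →  k(s(a), cons(b, cons(k(k(s(a), cons(s(b), cons(b, b))), k(b, cons(a, a))), b)))   [R8 at 2.2]
2. k(s(a), cons(b, cons(k(k(s(a), cons(s(b), cons(b, b))), k(b, cons(a, a))), b)))  →  k(s(a), cons(b, cons(k(s(s(b)), k(b, cons(a, a))), b)))   [R5 at 2.2.1.1]
3. k(s(a), cons(b, cons(k(s(s(b)), k(b, cons(a, a))), b)))  →  k(s(a), cons(b, cons(k(s(s(b)), cons(cons(a, a), b)), b)))   [R8 at 2.2.1.2]
4. k(s(a), cons(b, cons(k(s(s(b)), cons(cons(a, a), b)), b)))  →  k(s(a), cons(b, cons(b, b)))   [R3 at 2.2.1]
5. k(s(a), cons(b, cons(b, b)))  →  s(b)   [R5 at ε]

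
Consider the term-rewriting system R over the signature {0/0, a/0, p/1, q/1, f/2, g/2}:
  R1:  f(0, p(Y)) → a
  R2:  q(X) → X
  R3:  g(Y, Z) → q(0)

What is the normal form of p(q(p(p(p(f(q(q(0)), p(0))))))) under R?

1. p(q(p(p(p(f(q(q(0)), p(0)))))))  →  p(p(p(p(f(q(q(0)), p(0))))))   [R2 at 1]
2. p(p(p(p(f(q(q(0)), p(0))))))  →  p(p(p(p(f(q(0), p(0))))))   [R2 at 1.1.1.1.1]
3. p(p(p(p(f(q(0), p(0))))))  →  p(p(p(p(f(0, p(0))))))   [R2 at 1.1.1.1.1]
4. p(p(p(p(f(0, p(0))))))  →  p(p(p(p(a))))   [R1 at 1.1.1.1]

p(p(p(p(a))))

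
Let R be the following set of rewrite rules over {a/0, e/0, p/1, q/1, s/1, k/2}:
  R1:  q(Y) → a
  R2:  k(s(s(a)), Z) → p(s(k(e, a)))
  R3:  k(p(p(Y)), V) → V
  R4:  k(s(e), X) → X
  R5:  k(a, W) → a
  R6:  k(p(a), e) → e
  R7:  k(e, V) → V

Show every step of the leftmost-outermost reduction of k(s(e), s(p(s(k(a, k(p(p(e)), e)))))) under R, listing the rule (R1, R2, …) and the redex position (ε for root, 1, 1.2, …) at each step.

s(p(s(a)))

1. k(s(e), s(p(s(k(a, k(p(p(e)), e))))))  →  s(p(s(k(a, k(p(p(e)), e)))))   [R4 at ε]
2. s(p(s(k(a, k(p(p(e)), e)))))  →  s(p(s(a)))   [R5 at 1.1.1]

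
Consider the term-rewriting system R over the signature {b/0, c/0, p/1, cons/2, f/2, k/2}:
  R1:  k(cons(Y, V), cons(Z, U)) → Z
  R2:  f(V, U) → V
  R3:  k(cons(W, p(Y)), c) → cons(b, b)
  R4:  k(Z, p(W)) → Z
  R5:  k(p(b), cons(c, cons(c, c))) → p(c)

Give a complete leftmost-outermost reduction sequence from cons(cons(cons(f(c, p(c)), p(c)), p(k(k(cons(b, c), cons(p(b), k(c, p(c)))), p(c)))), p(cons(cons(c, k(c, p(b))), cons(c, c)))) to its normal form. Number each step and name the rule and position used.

1. cons(cons(cons(f(c, p(c)), p(c)), p(k(k(cons(b, c), cons(p(b), k(c, p(c)))), p(c)))), p(cons(cons(c, k(c, p(b))), cons(c, c))))  →  cons(cons(cons(c, p(c)), p(k(k(cons(b, c), cons(p(b), k(c, p(c)))), p(c)))), p(cons(cons(c, k(c, p(b))), cons(c, c))))   [R2 at 1.1.1]
2. cons(cons(cons(c, p(c)), p(k(k(cons(b, c), cons(p(b), k(c, p(c)))), p(c)))), p(cons(cons(c, k(c, p(b))), cons(c, c))))  →  cons(cons(cons(c, p(c)), p(k(cons(b, c), cons(p(b), k(c, p(c)))))), p(cons(cons(c, k(c, p(b))), cons(c, c))))   [R4 at 1.2.1]
3. cons(cons(cons(c, p(c)), p(k(cons(b, c), cons(p(b), k(c, p(c)))))), p(cons(cons(c, k(c, p(b))), cons(c, c))))  →  cons(cons(cons(c, p(c)), p(p(b))), p(cons(cons(c, k(c, p(b))), cons(c, c))))   [R1 at 1.2.1]
4. cons(cons(cons(c, p(c)), p(p(b))), p(cons(cons(c, k(c, p(b))), cons(c, c))))  →  cons(cons(cons(c, p(c)), p(p(b))), p(cons(cons(c, c), cons(c, c))))   [R4 at 2.1.1.2]

cons(cons(cons(c, p(c)), p(p(b))), p(cons(cons(c, c), cons(c, c))))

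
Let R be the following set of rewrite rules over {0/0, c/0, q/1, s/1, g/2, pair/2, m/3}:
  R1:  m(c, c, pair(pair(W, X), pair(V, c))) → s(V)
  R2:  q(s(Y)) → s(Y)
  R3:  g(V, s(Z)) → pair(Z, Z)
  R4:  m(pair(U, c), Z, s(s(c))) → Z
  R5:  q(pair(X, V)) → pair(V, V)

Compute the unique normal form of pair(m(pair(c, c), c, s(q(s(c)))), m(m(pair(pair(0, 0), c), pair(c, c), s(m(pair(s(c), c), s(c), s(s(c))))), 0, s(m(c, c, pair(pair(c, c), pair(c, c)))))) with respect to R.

1. pair(m(pair(c, c), c, s(q(s(c)))), m(m(pair(pair(0, 0), c), pair(c, c), s(m(pair(s(c), c), s(c), s(s(c))))), 0, s(m(c, c, pair(pair(c, c), pair(c, c))))))  →  pair(m(pair(c, c), c, s(s(c))), m(m(pair(pair(0, 0), c), pair(c, c), s(m(pair(s(c), c), s(c), s(s(c))))), 0, s(m(c, c, pair(pair(c, c), pair(c, c))))))   [R2 at 1.3.1]
2. pair(m(pair(c, c), c, s(s(c))), m(m(pair(pair(0, 0), c), pair(c, c), s(m(pair(s(c), c), s(c), s(s(c))))), 0, s(m(c, c, pair(pair(c, c), pair(c, c))))))  →  pair(c, m(m(pair(pair(0, 0), c), pair(c, c), s(m(pair(s(c), c), s(c), s(s(c))))), 0, s(m(c, c, pair(pair(c, c), pair(c, c))))))   [R4 at 1]
3. pair(c, m(m(pair(pair(0, 0), c), pair(c, c), s(m(pair(s(c), c), s(c), s(s(c))))), 0, s(m(c, c, pair(pair(c, c), pair(c, c))))))  →  pair(c, m(m(pair(pair(0, 0), c), pair(c, c), s(s(c))), 0, s(m(c, c, pair(pair(c, c), pair(c, c))))))   [R4 at 2.1.3.1]
4. pair(c, m(m(pair(pair(0, 0), c), pair(c, c), s(s(c))), 0, s(m(c, c, pair(pair(c, c), pair(c, c))))))  →  pair(c, m(pair(c, c), 0, s(m(c, c, pair(pair(c, c), pair(c, c))))))   [R4 at 2.1]
5. pair(c, m(pair(c, c), 0, s(m(c, c, pair(pair(c, c), pair(c, c))))))  →  pair(c, m(pair(c, c), 0, s(s(c))))   [R1 at 2.3.1]
6. pair(c, m(pair(c, c), 0, s(s(c))))  →  pair(c, 0)   [R4 at 2]

pair(c, 0)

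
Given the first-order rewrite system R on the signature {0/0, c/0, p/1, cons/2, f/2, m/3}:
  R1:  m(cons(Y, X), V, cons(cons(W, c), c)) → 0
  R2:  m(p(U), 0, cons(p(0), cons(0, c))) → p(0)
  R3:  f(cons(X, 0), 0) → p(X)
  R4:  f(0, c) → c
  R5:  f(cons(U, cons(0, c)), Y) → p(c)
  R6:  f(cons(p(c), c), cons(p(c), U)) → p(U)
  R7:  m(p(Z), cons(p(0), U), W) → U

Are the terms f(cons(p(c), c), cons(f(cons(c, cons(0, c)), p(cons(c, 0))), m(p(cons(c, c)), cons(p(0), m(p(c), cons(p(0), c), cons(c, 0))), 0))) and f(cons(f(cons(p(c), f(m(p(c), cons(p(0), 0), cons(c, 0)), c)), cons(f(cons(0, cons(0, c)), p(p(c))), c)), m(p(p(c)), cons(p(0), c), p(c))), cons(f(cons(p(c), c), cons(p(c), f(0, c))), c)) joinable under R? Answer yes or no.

yes — NF(t₁) = p(c), NF(t₂) = p(c)

Reduce t₁ = f(cons(p(c), c), cons(f(cons(c, cons(0, c)), p(cons(c, 0))), m(p(cons(c, c)), cons(p(0), m(p(c), cons(p(0), c), cons(c, 0))), 0))):
1. f(cons(p(c), c), cons(f(cons(c, cons(0, c)), p(cons(c, 0))), m(p(cons(c, c)), cons(p(0), m(p(c), cons(p(0), c), cons(c, 0))), 0)))  →  f(cons(p(c), c), cons(p(c), m(p(cons(c, c)), cons(p(0), m(p(c), cons(p(0), c), cons(c, 0))), 0)))   [R5 at 2.1]
2. f(cons(p(c), c), cons(p(c), m(p(cons(c, c)), cons(p(0), m(p(c), cons(p(0), c), cons(c, 0))), 0)))  →  p(m(p(cons(c, c)), cons(p(0), m(p(c), cons(p(0), c), cons(c, 0))), 0))   [R6 at ε]
3. p(m(p(cons(c, c)), cons(p(0), m(p(c), cons(p(0), c), cons(c, 0))), 0))  →  p(m(p(c), cons(p(0), c), cons(c, 0)))   [R7 at 1]
4. p(m(p(c), cons(p(0), c), cons(c, 0)))  →  p(c)   [R7 at 1]

Reduce t₂ = f(cons(f(cons(p(c), f(m(p(c), cons(p(0), 0), cons(c, 0)), c)), cons(f(cons(0, cons(0, c)), p(p(c))), c)), m(p(p(c)), cons(p(0), c), p(c))), cons(f(cons(p(c), c), cons(p(c), f(0, c))), c)):
1. f(cons(f(cons(p(c), f(m(p(c), cons(p(0), 0), cons(c, 0)), c)), cons(f(cons(0, cons(0, c)), p(p(c))), c)), m(p(p(c)), cons(p(0), c), p(c))), cons(f(cons(p(c), c), cons(p(c), f(0, c))), c))  →  f(cons(f(cons(p(c), f(0, c)), cons(f(cons(0, cons(0, c)), p(p(c))), c)), m(p(p(c)), cons(p(0), c), p(c))), cons(f(cons(p(c), c), cons(p(c), f(0, c))), c))   [R7 at 1.1.1.2.1]
2. f(cons(f(cons(p(c), f(0, c)), cons(f(cons(0, cons(0, c)), p(p(c))), c)), m(p(p(c)), cons(p(0), c), p(c))), cons(f(cons(p(c), c), cons(p(c), f(0, c))), c))  →  f(cons(f(cons(p(c), c), cons(f(cons(0, cons(0, c)), p(p(c))), c)), m(p(p(c)), cons(p(0), c), p(c))), cons(f(cons(p(c), c), cons(p(c), f(0, c))), c))   [R4 at 1.1.1.2]
3. f(cons(f(cons(p(c), c), cons(f(cons(0, cons(0, c)), p(p(c))), c)), m(p(p(c)), cons(p(0), c), p(c))), cons(f(cons(p(c), c), cons(p(c), f(0, c))), c))  →  f(cons(f(cons(p(c), c), cons(p(c), c)), m(p(p(c)), cons(p(0), c), p(c))), cons(f(cons(p(c), c), cons(p(c), f(0, c))), c))   [R5 at 1.1.2.1]
4. f(cons(f(cons(p(c), c), cons(p(c), c)), m(p(p(c)), cons(p(0), c), p(c))), cons(f(cons(p(c), c), cons(p(c), f(0, c))), c))  →  f(cons(p(c), m(p(p(c)), cons(p(0), c), p(c))), cons(f(cons(p(c), c), cons(p(c), f(0, c))), c))   [R6 at 1.1]
5. f(cons(p(c), m(p(p(c)), cons(p(0), c), p(c))), cons(f(cons(p(c), c), cons(p(c), f(0, c))), c))  →  f(cons(p(c), c), cons(f(cons(p(c), c), cons(p(c), f(0, c))), c))   [R7 at 1.2]
6. f(cons(p(c), c), cons(f(cons(p(c), c), cons(p(c), f(0, c))), c))  →  f(cons(p(c), c), cons(p(f(0, c)), c))   [R6 at 2.1]
7. f(cons(p(c), c), cons(p(f(0, c)), c))  →  f(cons(p(c), c), cons(p(c), c))   [R4 at 2.1.1]
8. f(cons(p(c), c), cons(p(c), c))  →  p(c)   [R6 at ε]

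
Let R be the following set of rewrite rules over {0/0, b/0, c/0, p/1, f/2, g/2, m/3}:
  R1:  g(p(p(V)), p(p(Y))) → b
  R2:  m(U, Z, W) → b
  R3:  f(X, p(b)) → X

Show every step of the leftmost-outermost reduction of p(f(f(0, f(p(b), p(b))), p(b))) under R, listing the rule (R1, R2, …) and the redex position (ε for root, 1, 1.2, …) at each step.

p(0)

1. p(f(f(0, f(p(b), p(b))), p(b)))  →  p(f(0, f(p(b), p(b))))   [R3 at 1]
2. p(f(0, f(p(b), p(b))))  →  p(f(0, p(b)))   [R3 at 1.2]
3. p(f(0, p(b)))  →  p(0)   [R3 at 1]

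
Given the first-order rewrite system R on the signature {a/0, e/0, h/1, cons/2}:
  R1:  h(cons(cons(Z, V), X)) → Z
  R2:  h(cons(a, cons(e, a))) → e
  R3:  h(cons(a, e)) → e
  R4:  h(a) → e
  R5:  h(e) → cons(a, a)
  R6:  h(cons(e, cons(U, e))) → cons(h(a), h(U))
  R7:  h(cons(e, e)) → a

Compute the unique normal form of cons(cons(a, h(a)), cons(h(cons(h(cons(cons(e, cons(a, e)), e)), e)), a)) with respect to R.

1. cons(cons(a, h(a)), cons(h(cons(h(cons(cons(e, cons(a, e)), e)), e)), a))  →  cons(cons(a, e), cons(h(cons(h(cons(cons(e, cons(a, e)), e)), e)), a))   [R4 at 1.2]
2. cons(cons(a, e), cons(h(cons(h(cons(cons(e, cons(a, e)), e)), e)), a))  →  cons(cons(a, e), cons(h(cons(e, e)), a))   [R1 at 2.1.1.1]
3. cons(cons(a, e), cons(h(cons(e, e)), a))  →  cons(cons(a, e), cons(a, a))   [R7 at 2.1]

cons(cons(a, e), cons(a, a))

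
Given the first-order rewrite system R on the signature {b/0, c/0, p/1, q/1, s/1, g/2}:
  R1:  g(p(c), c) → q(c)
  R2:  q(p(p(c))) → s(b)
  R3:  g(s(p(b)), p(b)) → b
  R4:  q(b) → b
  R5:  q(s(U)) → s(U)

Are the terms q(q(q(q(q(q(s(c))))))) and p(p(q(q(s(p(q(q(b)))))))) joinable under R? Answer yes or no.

Reduce t₁ = q(q(q(q(q(q(s(c))))))):
1. q(q(q(q(q(q(s(c)))))))  →  q(q(q(q(q(s(c))))))   [R5 at 1.1.1.1.1]
2. q(q(q(q(q(s(c))))))  →  q(q(q(q(s(c)))))   [R5 at 1.1.1.1]
3. q(q(q(q(s(c)))))  →  q(q(q(s(c))))   [R5 at 1.1.1]
4. q(q(q(s(c))))  →  q(q(s(c)))   [R5 at 1.1]
5. q(q(s(c)))  →  q(s(c))   [R5 at 1]
6. q(s(c))  →  s(c)   [R5 at ε]

Reduce t₂ = p(p(q(q(s(p(q(q(b)))))))):
1. p(p(q(q(s(p(q(q(b))))))))  →  p(p(q(s(p(q(q(b)))))))   [R5 at 1.1.1]
2. p(p(q(s(p(q(q(b)))))))  →  p(p(s(p(q(q(b))))))   [R5 at 1.1]
3. p(p(s(p(q(q(b))))))  →  p(p(s(p(q(b)))))   [R4 at 1.1.1.1.1]
4. p(p(s(p(q(b)))))  →  p(p(s(p(b))))   [R4 at 1.1.1.1]

no — NF(t₁) = s(c), NF(t₂) = p(p(s(p(b))))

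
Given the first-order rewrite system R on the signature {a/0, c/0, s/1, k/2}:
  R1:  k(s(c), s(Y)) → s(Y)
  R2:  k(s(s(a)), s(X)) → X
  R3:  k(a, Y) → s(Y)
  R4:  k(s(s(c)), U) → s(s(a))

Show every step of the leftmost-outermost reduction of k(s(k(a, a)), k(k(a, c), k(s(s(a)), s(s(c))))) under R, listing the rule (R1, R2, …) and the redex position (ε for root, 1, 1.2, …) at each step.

1. k(s(k(a, a)), k(k(a, c), k(s(s(a)), s(s(c)))))  →  k(s(s(a)), k(k(a, c), k(s(s(a)), s(s(c)))))   [R3 at 1.1]
2. k(s(s(a)), k(k(a, c), k(s(s(a)), s(s(c)))))  →  k(s(s(a)), k(s(c), k(s(s(a)), s(s(c)))))   [R3 at 2.1]
3. k(s(s(a)), k(s(c), k(s(s(a)), s(s(c)))))  →  k(s(s(a)), k(s(c), s(c)))   [R2 at 2.2]
4. k(s(s(a)), k(s(c), s(c)))  →  k(s(s(a)), s(c))   [R1 at 2]
5. k(s(s(a)), s(c))  →  c   [R2 at ε]

c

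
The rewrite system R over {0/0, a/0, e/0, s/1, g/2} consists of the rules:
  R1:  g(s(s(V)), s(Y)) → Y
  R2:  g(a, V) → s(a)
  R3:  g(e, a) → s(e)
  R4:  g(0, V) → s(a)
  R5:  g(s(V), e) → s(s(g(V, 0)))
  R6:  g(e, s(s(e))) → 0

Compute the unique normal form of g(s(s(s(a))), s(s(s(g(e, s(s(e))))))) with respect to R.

1. g(s(s(s(a))), s(s(s(g(e, s(s(e)))))))  →  s(s(g(e, s(s(e)))))   [R1 at ε]
2. s(s(g(e, s(s(e)))))  →  s(s(0))   [R6 at 1.1]

s(s(0))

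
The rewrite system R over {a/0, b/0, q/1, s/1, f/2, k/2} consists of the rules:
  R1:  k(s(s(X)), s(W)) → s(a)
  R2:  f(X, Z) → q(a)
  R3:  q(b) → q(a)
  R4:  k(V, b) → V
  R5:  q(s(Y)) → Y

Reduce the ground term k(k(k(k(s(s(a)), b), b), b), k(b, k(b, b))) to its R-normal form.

1. k(k(k(k(s(s(a)), b), b), b), k(b, k(b, b)))  →  k(k(k(s(s(a)), b), b), k(b, k(b, b)))   [R4 at 1]
2. k(k(k(s(s(a)), b), b), k(b, k(b, b)))  →  k(k(s(s(a)), b), k(b, k(b, b)))   [R4 at 1]
3. k(k(s(s(a)), b), k(b, k(b, b)))  →  k(s(s(a)), k(b, k(b, b)))   [R4 at 1]
4. k(s(s(a)), k(b, k(b, b)))  →  k(s(s(a)), k(b, b))   [R4 at 2.2]
5. k(s(s(a)), k(b, b))  →  k(s(s(a)), b)   [R4 at 2]
6. k(s(s(a)), b)  →  s(s(a))   [R4 at ε]

s(s(a))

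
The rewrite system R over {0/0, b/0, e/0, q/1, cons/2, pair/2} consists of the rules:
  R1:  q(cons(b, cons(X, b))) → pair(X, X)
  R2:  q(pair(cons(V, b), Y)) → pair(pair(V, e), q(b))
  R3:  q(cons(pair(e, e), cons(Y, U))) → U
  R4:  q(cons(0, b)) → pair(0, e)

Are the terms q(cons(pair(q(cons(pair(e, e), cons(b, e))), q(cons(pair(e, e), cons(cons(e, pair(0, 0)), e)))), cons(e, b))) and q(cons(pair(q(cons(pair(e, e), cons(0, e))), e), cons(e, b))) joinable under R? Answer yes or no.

Reduce t₁ = q(cons(pair(q(cons(pair(e, e), cons(b, e))), q(cons(pair(e, e), cons(cons(e, pair(0, 0)), e)))), cons(e, b))):
1. q(cons(pair(q(cons(pair(e, e), cons(b, e))), q(cons(pair(e, e), cons(cons(e, pair(0, 0)), e)))), cons(e, b)))  →  q(cons(pair(e, q(cons(pair(e, e), cons(cons(e, pair(0, 0)), e)))), cons(e, b)))   [R3 at 1.1.1]
2. q(cons(pair(e, q(cons(pair(e, e), cons(cons(e, pair(0, 0)), e)))), cons(e, b)))  →  q(cons(pair(e, e), cons(e, b)))   [R3 at 1.1.2]
3. q(cons(pair(e, e), cons(e, b)))  →  b   [R3 at ε]

Reduce t₂ = q(cons(pair(q(cons(pair(e, e), cons(0, e))), e), cons(e, b))):
1. q(cons(pair(q(cons(pair(e, e), cons(0, e))), e), cons(e, b)))  →  q(cons(pair(e, e), cons(e, b)))   [R3 at 1.1.1]
2. q(cons(pair(e, e), cons(e, b)))  →  b   [R3 at ε]

yes — NF(t₁) = b, NF(t₂) = b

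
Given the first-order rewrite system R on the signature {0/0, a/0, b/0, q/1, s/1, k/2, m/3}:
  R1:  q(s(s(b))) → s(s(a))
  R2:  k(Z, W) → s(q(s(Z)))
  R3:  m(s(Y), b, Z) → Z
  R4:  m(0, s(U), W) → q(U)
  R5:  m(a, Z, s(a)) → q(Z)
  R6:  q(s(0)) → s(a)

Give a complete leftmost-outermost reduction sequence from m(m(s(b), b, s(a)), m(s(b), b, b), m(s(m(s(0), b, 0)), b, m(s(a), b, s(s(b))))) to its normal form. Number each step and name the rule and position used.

1. m(m(s(b), b, s(a)), m(s(b), b, b), m(s(m(s(0), b, 0)), b, m(s(a), b, s(s(b)))))  →  m(s(a), m(s(b), b, b), m(s(m(s(0), b, 0)), b, m(s(a), b, s(s(b)))))   [R3 at 1]
2. m(s(a), m(s(b), b, b), m(s(m(s(0), b, 0)), b, m(s(a), b, s(s(b)))))  →  m(s(a), b, m(s(m(s(0), b, 0)), b, m(s(a), b, s(s(b)))))   [R3 at 2]
3. m(s(a), b, m(s(m(s(0), b, 0)), b, m(s(a), b, s(s(b)))))  →  m(s(m(s(0), b, 0)), b, m(s(a), b, s(s(b))))   [R3 at ε]
4. m(s(m(s(0), b, 0)), b, m(s(a), b, s(s(b))))  →  m(s(a), b, s(s(b)))   [R3 at ε]
5. m(s(a), b, s(s(b)))  →  s(s(b))   [R3 at ε]

s(s(b))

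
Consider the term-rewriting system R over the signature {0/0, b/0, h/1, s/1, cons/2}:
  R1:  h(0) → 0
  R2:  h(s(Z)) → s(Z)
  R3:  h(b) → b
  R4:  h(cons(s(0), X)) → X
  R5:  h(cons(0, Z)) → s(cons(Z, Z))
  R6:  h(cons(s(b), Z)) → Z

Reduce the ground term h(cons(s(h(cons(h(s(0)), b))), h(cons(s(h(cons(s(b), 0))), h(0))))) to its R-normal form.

1. h(cons(s(h(cons(h(s(0)), b))), h(cons(s(h(cons(s(b), 0))), h(0)))))  →  h(cons(s(h(cons(s(0), b))), h(cons(s(h(cons(s(b), 0))), h(0)))))   [R2 at 1.1.1.1.1]
2. h(cons(s(h(cons(s(0), b))), h(cons(s(h(cons(s(b), 0))), h(0)))))  →  h(cons(s(b), h(cons(s(h(cons(s(b), 0))), h(0)))))   [R4 at 1.1.1]
3. h(cons(s(b), h(cons(s(h(cons(s(b), 0))), h(0)))))  →  h(cons(s(h(cons(s(b), 0))), h(0)))   [R6 at ε]
4. h(cons(s(h(cons(s(b), 0))), h(0)))  →  h(cons(s(0), h(0)))   [R6 at 1.1.1]
5. h(cons(s(0), h(0)))  →  h(0)   [R4 at ε]
6. h(0)  →  0   [R1 at ε]

0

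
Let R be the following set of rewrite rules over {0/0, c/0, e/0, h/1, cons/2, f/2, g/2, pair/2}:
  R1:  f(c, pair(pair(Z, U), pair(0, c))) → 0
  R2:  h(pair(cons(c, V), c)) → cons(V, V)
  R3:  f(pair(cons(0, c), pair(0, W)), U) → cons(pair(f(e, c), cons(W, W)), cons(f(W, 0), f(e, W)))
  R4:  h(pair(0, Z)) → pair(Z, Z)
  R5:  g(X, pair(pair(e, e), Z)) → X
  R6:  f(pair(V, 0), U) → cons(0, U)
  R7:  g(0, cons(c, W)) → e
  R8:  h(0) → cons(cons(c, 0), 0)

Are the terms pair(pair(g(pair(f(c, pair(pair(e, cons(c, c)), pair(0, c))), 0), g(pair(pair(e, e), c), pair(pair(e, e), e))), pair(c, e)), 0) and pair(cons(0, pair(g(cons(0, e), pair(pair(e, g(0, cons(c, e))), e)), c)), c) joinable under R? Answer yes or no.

Reduce t₁ = pair(pair(g(pair(f(c, pair(pair(e, cons(c, c)), pair(0, c))), 0), g(pair(pair(e, e), c), pair(pair(e, e), e))), pair(c, e)), 0):
1. pair(pair(g(pair(f(c, pair(pair(e, cons(c, c)), pair(0, c))), 0), g(pair(pair(e, e), c), pair(pair(e, e), e))), pair(c, e)), 0)  →  pair(pair(g(pair(0, 0), g(pair(pair(e, e), c), pair(pair(e, e), e))), pair(c, e)), 0)   [R1 at 1.1.1.1]
2. pair(pair(g(pair(0, 0), g(pair(pair(e, e), c), pair(pair(e, e), e))), pair(c, e)), 0)  →  pair(pair(g(pair(0, 0), pair(pair(e, e), c)), pair(c, e)), 0)   [R5 at 1.1.2]
3. pair(pair(g(pair(0, 0), pair(pair(e, e), c)), pair(c, e)), 0)  →  pair(pair(pair(0, 0), pair(c, e)), 0)   [R5 at 1.1]

Reduce t₂ = pair(cons(0, pair(g(cons(0, e), pair(pair(e, g(0, cons(c, e))), e)), c)), c):
1. pair(cons(0, pair(g(cons(0, e), pair(pair(e, g(0, cons(c, e))), e)), c)), c)  →  pair(cons(0, pair(g(cons(0, e), pair(pair(e, e), e)), c)), c)   [R7 at 1.2.1.2.1.2]
2. pair(cons(0, pair(g(cons(0, e), pair(pair(e, e), e)), c)), c)  →  pair(cons(0, pair(cons(0, e), c)), c)   [R5 at 1.2.1]

no — NF(t₁) = pair(pair(pair(0, 0), pair(c, e)), 0), NF(t₂) = pair(cons(0, pair(cons(0, e), c)), c)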